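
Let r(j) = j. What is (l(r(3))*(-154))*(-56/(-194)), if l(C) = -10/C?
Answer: 43120/291 ≈ 148.18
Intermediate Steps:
(l(r(3))*(-154))*(-56/(-194)) = (-10/3*(-154))*(-56/(-194)) = (-10*⅓*(-154))*(-56*(-1/194)) = -10/3*(-154)*(28/97) = (1540/3)*(28/97) = 43120/291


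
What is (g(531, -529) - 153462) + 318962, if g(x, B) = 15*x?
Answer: 173465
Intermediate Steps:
(g(531, -529) - 153462) + 318962 = (15*531 - 153462) + 318962 = (7965 - 153462) + 318962 = -145497 + 318962 = 173465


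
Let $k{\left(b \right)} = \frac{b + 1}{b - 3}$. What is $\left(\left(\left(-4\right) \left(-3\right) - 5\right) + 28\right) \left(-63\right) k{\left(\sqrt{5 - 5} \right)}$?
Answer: $735$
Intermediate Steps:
$k{\left(b \right)} = \frac{1 + b}{-3 + b}$
$\left(\left(\left(-4\right) \left(-3\right) - 5\right) + 28\right) \left(-63\right) k{\left(\sqrt{5 - 5} \right)} = \left(\left(\left(-4\right) \left(-3\right) - 5\right) + 28\right) \left(-63\right) \frac{1 + \sqrt{5 - 5}}{-3 + \sqrt{5 - 5}} = \left(\left(12 - 5\right) + 28\right) \left(-63\right) \frac{1 + \sqrt{0}}{-3 + \sqrt{0}} = \left(7 + 28\right) \left(-63\right) \frac{1 + 0}{-3 + 0} = 35 \left(-63\right) \frac{1}{-3} \cdot 1 = - 2205 \left(\left(- \frac{1}{3}\right) 1\right) = \left(-2205\right) \left(- \frac{1}{3}\right) = 735$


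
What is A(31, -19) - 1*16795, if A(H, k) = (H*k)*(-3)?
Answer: -15028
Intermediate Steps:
A(H, k) = -3*H*k
A(31, -19) - 1*16795 = -3*31*(-19) - 1*16795 = 1767 - 16795 = -15028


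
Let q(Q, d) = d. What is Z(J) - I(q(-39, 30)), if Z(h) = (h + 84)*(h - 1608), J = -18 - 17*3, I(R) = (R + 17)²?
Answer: -27364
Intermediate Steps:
I(R) = (17 + R)²
J = -69 (J = -18 - 51 = -69)
Z(h) = (-1608 + h)*(84 + h) (Z(h) = (84 + h)*(-1608 + h) = (-1608 + h)*(84 + h))
Z(J) - I(q(-39, 30)) = (-135072 + (-69)² - 1524*(-69)) - (17 + 30)² = (-135072 + 4761 + 105156) - 1*47² = -25155 - 1*2209 = -25155 - 2209 = -27364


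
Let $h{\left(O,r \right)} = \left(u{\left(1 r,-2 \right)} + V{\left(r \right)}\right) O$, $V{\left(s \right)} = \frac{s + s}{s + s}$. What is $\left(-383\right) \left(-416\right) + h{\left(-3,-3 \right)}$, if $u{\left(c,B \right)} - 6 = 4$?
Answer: $159295$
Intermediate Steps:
$u{\left(c,B \right)} = 10$ ($u{\left(c,B \right)} = 6 + 4 = 10$)
$V{\left(s \right)} = 1$ ($V{\left(s \right)} = \frac{2 s}{2 s} = 2 s \frac{1}{2 s} = 1$)
$h{\left(O,r \right)} = 11 O$ ($h{\left(O,r \right)} = \left(10 + 1\right) O = 11 O$)
$\left(-383\right) \left(-416\right) + h{\left(-3,-3 \right)} = \left(-383\right) \left(-416\right) + 11 \left(-3\right) = 159328 - 33 = 159295$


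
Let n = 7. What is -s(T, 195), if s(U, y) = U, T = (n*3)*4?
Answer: -84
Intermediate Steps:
T = 84 (T = (7*3)*4 = 21*4 = 84)
-s(T, 195) = -1*84 = -84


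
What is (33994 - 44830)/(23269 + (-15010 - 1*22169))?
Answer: 5418/6955 ≈ 0.77901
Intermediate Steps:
(33994 - 44830)/(23269 + (-15010 - 1*22169)) = -10836/(23269 + (-15010 - 22169)) = -10836/(23269 - 37179) = -10836/(-13910) = -10836*(-1/13910) = 5418/6955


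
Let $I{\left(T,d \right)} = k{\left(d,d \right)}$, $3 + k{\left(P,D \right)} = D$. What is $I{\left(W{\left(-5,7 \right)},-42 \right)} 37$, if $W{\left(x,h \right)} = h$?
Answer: $-1665$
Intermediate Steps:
$k{\left(P,D \right)} = -3 + D$
$I{\left(T,d \right)} = -3 + d$
$I{\left(W{\left(-5,7 \right)},-42 \right)} 37 = \left(-3 - 42\right) 37 = \left(-45\right) 37 = -1665$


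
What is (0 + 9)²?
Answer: 81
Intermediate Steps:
(0 + 9)² = 9² = 81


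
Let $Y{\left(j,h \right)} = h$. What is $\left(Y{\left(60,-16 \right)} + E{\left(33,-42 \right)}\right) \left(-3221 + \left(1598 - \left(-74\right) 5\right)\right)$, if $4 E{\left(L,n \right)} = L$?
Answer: $\frac{38843}{4} \approx 9710.8$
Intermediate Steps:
$E{\left(L,n \right)} = \frac{L}{4}$
$\left(Y{\left(60,-16 \right)} + E{\left(33,-42 \right)}\right) \left(-3221 + \left(1598 - \left(-74\right) 5\right)\right) = \left(-16 + \frac{1}{4} \cdot 33\right) \left(-3221 + \left(1598 - \left(-74\right) 5\right)\right) = \left(-16 + \frac{33}{4}\right) \left(-3221 + \left(1598 - -370\right)\right) = - \frac{31 \left(-3221 + \left(1598 + 370\right)\right)}{4} = - \frac{31 \left(-3221 + 1968\right)}{4} = \left(- \frac{31}{4}\right) \left(-1253\right) = \frac{38843}{4}$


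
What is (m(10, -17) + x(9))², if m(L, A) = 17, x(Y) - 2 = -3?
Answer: 256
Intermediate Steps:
x(Y) = -1 (x(Y) = 2 - 3 = -1)
(m(10, -17) + x(9))² = (17 - 1)² = 16² = 256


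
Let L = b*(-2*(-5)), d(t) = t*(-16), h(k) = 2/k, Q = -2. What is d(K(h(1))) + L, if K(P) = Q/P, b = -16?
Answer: -144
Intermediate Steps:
K(P) = -2/P
d(t) = -16*t
L = -160 (L = -(-32)*(-5) = -16*10 = -160)
d(K(h(1))) + L = -(-32)/(2/1) - 160 = -(-32)/(2*1) - 160 = -(-32)/2 - 160 = -16*(-1) - 160 = 16 - 160 = -144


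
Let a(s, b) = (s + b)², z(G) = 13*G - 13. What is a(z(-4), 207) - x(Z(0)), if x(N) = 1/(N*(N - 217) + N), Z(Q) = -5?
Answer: 22281219/1105 ≈ 20164.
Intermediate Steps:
z(G) = -13 + 13*G
a(s, b) = (b + s)²
x(N) = 1/(N + N*(-217 + N)) (x(N) = 1/(N*(-217 + N) + N) = 1/(N + N*(-217 + N)))
a(z(-4), 207) - x(Z(0)) = (207 + (-13 + 13*(-4)))² - 1/((-5)*(-216 - 5)) = (207 + (-13 - 52))² - (-1)/(5*(-221)) = (207 - 65)² - (-1)*(-1)/(5*221) = 142² - 1*1/1105 = 20164 - 1/1105 = 22281219/1105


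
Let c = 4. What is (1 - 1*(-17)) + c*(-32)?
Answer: -110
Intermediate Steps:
(1 - 1*(-17)) + c*(-32) = (1 - 1*(-17)) + 4*(-32) = (1 + 17) - 128 = 18 - 128 = -110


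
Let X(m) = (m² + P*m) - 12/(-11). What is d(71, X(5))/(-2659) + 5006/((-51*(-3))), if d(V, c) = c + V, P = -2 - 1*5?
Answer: 146315995/4475097 ≈ 32.696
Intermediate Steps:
P = -7 (P = -2 - 5 = -7)
X(m) = 12/11 + m² - 7*m (X(m) = (m² - 7*m) - 12/(-11) = (m² - 7*m) - 12*(-1/11) = (m² - 7*m) + 12/11 = 12/11 + m² - 7*m)
d(V, c) = V + c
d(71, X(5))/(-2659) + 5006/((-51*(-3))) = (71 + (12/11 + 5² - 7*5))/(-2659) + 5006/((-51*(-3))) = (71 + (12/11 + 25 - 35))*(-1/2659) + 5006/153 = (71 - 98/11)*(-1/2659) + 5006*(1/153) = (683/11)*(-1/2659) + 5006/153 = -683/29249 + 5006/153 = 146315995/4475097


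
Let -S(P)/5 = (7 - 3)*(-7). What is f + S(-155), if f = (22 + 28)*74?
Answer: 3840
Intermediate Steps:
f = 3700 (f = 50*74 = 3700)
S(P) = 140 (S(P) = -5*(7 - 3)*(-7) = -20*(-7) = -5*(-28) = 140)
f + S(-155) = 3700 + 140 = 3840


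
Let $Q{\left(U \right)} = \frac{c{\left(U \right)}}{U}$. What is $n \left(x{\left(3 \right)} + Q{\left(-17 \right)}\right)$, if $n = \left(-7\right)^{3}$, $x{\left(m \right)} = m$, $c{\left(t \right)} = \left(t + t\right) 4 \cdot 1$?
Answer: $-3773$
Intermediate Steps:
$c{\left(t \right)} = 8 t$ ($c{\left(t \right)} = 2 t 4 = 8 t$)
$Q{\left(U \right)} = 8$ ($Q{\left(U \right)} = \frac{8 U}{U} = 8$)
$n = -343$
$n \left(x{\left(3 \right)} + Q{\left(-17 \right)}\right) = - 343 \left(3 + 8\right) = \left(-343\right) 11 = -3773$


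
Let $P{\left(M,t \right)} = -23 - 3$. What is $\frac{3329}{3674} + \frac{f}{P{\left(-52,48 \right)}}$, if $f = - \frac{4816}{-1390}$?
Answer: $\frac{25654019}{33194590} \approx 0.77284$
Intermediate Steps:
$f = \frac{2408}{695}$ ($f = \left(-4816\right) \left(- \frac{1}{1390}\right) = \frac{2408}{695} \approx 3.4647$)
$P{\left(M,t \right)} = -26$
$\frac{3329}{3674} + \frac{f}{P{\left(-52,48 \right)}} = \frac{3329}{3674} + \frac{2408}{695 \left(-26\right)} = 3329 \cdot \frac{1}{3674} + \frac{2408}{695} \left(- \frac{1}{26}\right) = \frac{3329}{3674} - \frac{1204}{9035} = \frac{25654019}{33194590}$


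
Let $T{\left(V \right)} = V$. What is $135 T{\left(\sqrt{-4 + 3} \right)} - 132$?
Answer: $-132 + 135 i \approx -132.0 + 135.0 i$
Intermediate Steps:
$135 T{\left(\sqrt{-4 + 3} \right)} - 132 = 135 \sqrt{-4 + 3} - 132 = 135 \sqrt{-1} - 132 = 135 i - 132 = -132 + 135 i$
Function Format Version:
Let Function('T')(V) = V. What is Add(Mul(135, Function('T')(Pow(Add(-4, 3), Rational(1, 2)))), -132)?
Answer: Add(-132, Mul(135, I)) ≈ Add(-132.00, Mul(135.00, I))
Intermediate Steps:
Add(Mul(135, Function('T')(Pow(Add(-4, 3), Rational(1, 2)))), -132) = Add(Mul(135, Pow(Add(-4, 3), Rational(1, 2))), -132) = Add(Mul(135, Pow(-1, Rational(1, 2))), -132) = Add(Mul(135, I), -132) = Add(-132, Mul(135, I))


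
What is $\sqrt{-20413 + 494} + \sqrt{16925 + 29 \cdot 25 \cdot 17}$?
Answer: $15 \sqrt{130} + i \sqrt{19919} \approx 171.03 + 141.13 i$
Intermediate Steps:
$\sqrt{-20413 + 494} + \sqrt{16925 + 29 \cdot 25 \cdot 17} = \sqrt{-19919} + \sqrt{16925 + 725 \cdot 17} = i \sqrt{19919} + \sqrt{16925 + 12325} = i \sqrt{19919} + \sqrt{29250} = i \sqrt{19919} + 15 \sqrt{130} = 15 \sqrt{130} + i \sqrt{19919}$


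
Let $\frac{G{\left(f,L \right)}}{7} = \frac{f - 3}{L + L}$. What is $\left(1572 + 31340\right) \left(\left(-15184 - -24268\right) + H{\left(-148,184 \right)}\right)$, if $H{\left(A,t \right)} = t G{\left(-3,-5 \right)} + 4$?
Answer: $\frac{1622693248}{5} \approx 3.2454 \cdot 10^{8}$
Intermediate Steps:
$G{\left(f,L \right)} = \frac{7 \left(-3 + f\right)}{2 L}$ ($G{\left(f,L \right)} = 7 \frac{f - 3}{L + L} = 7 \frac{-3 + f}{2 L} = \frac{7 \left(-3 + f\right)}{2 L}$)
$H{\left(A,t \right)} = 4 + \frac{21 t}{5}$ ($H{\left(A,t \right)} = t \frac{7 \left(-3 - 3\right)}{2 \left(-5\right)} + 4 = t \frac{7}{2} \left(- \frac{1}{5}\right) \left(-6\right) + 4 = t \frac{21}{5} + 4 = \frac{21 t}{5} + 4 = 4 + \frac{21 t}{5}$)
$\left(1572 + 31340\right) \left(\left(-15184 - -24268\right) + H{\left(-148,184 \right)}\right) = \left(1572 + 31340\right) \left(\left(-15184 - -24268\right) + \left(4 + \frac{21}{5} \cdot 184\right)\right) = 32912 \left(\left(-15184 + 24268\right) + \left(4 + \frac{3864}{5}\right)\right) = 32912 \left(9084 + \frac{3884}{5}\right) = 32912 \cdot \frac{49304}{5} = \frac{1622693248}{5}$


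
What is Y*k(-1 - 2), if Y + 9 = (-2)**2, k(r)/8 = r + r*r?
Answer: -240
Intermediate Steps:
k(r) = 8*r + 8*r**2 (k(r) = 8*(r + r*r) = 8*(r + r**2) = 8*r + 8*r**2)
Y = -5 (Y = -9 + (-2)**2 = -9 + 4 = -5)
Y*k(-1 - 2) = -40*(-1 - 2)*(1 + (-1 - 2)) = -40*(-3)*(1 - 3) = -40*(-3)*(-2) = -5*48 = -240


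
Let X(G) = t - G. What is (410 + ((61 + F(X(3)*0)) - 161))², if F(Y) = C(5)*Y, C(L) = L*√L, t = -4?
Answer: 96100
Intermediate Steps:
C(L) = L^(3/2)
X(G) = -4 - G
F(Y) = 5*Y*√5 (F(Y) = 5^(3/2)*Y = (5*√5)*Y = 5*Y*√5)
(410 + ((61 + F(X(3)*0)) - 161))² = (410 + ((61 + 5*((-4 - 1*3)*0)*√5) - 161))² = (410 + ((61 + 5*((-4 - 3)*0)*√5) - 161))² = (410 + ((61 + 5*(-7*0)*√5) - 161))² = (410 + ((61 + 5*0*√5) - 161))² = (410 + ((61 + 0) - 161))² = (410 + (61 - 161))² = (410 - 100)² = 310² = 96100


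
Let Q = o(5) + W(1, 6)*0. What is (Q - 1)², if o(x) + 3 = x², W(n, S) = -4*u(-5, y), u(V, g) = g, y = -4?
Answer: 441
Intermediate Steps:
W(n, S) = 16 (W(n, S) = -4*(-4) = 16)
o(x) = -3 + x²
Q = 22 (Q = (-3 + 5²) + 16*0 = (-3 + 25) + 0 = 22 + 0 = 22)
(Q - 1)² = (22 - 1)² = 21² = 441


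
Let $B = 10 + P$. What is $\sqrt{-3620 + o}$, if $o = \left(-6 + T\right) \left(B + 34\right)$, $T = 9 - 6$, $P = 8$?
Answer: $8 i \sqrt{59} \approx 61.449 i$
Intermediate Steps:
$T = 3$
$B = 18$ ($B = 10 + 8 = 18$)
$o = -156$ ($o = \left(-6 + 3\right) \left(18 + 34\right) = \left(-3\right) 52 = -156$)
$\sqrt{-3620 + o} = \sqrt{-3620 - 156} = \sqrt{-3776} = 8 i \sqrt{59}$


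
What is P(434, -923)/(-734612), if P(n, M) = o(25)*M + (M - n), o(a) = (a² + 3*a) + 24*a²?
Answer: 14492457/734612 ≈ 19.728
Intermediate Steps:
o(a) = 3*a + 25*a²
P(n, M) = -n + 15701*M (P(n, M) = (25*(3 + 25*25))*M + (M - n) = (25*(3 + 625))*M + (M - n) = (25*628)*M + (M - n) = 15700*M + (M - n) = -n + 15701*M)
P(434, -923)/(-734612) = (-1*434 + 15701*(-923))/(-734612) = (-434 - 14492023)*(-1/734612) = -14492457*(-1/734612) = 14492457/734612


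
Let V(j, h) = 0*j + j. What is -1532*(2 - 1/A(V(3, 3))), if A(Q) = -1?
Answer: -4596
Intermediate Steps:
V(j, h) = j (V(j, h) = 0 + j = j)
-1532*(2 - 1/A(V(3, 3))) = -1532*(2 - 1/(-1)) = -1532*(2 - 1*(-1)) = -1532*(2 + 1) = -1532*3 = -4596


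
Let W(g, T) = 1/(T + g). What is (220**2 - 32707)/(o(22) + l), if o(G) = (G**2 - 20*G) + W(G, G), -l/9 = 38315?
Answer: -690492/15170803 ≈ -0.045515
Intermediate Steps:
l = -344835 (l = -9*38315 = -344835)
o(G) = G**2 + 1/(2*G) - 20*G (o(G) = (G**2 - 20*G) + 1/(G + G) = (G**2 - 20*G) + 1/(2*G) = G**2 + 1/(2*G) - 20*G)
(220**2 - 32707)/(o(22) + l) = (220**2 - 32707)/((22**2 + (1/2)/22 - 20*22) - 344835) = (48400 - 32707)/((484 + (1/2)*(1/22) - 440) - 344835) = 15693/((484 + 1/44 - 440) - 344835) = 15693/(1937/44 - 344835) = 15693/(-15170803/44) = 15693*(-44/15170803) = -690492/15170803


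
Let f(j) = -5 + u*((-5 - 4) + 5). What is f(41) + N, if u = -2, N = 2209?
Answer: 2212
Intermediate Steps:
f(j) = 3 (f(j) = -5 - 2*((-5 - 4) + 5) = -5 - 2*(-9 + 5) = -5 - 2*(-4) = -5 + 8 = 3)
f(41) + N = 3 + 2209 = 2212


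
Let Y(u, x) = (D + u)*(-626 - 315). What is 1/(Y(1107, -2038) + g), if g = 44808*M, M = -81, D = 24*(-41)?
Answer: -1/3745191 ≈ -2.6701e-7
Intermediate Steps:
D = -984
Y(u, x) = 925944 - 941*u (Y(u, x) = (-984 + u)*(-626 - 315) = (-984 + u)*(-941) = 925944 - 941*u)
g = -3629448 (g = 44808*(-81) = -3629448)
1/(Y(1107, -2038) + g) = 1/((925944 - 941*1107) - 3629448) = 1/((925944 - 1041687) - 3629448) = 1/(-115743 - 3629448) = 1/(-3745191) = -1/3745191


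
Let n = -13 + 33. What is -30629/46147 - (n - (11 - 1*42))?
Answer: -2384126/46147 ≈ -51.664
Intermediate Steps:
n = 20
-30629/46147 - (n - (11 - 1*42)) = -30629/46147 - (20 - (11 - 1*42)) = -30629*1/46147 - (20 - (11 - 42)) = -30629/46147 - (20 - 1*(-31)) = -30629/46147 - (20 + 31) = -30629/46147 - 1*51 = -30629/46147 - 51 = -2384126/46147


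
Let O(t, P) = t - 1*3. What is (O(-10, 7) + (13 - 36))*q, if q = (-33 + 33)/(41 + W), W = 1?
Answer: 0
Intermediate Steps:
O(t, P) = -3 + t (O(t, P) = t - 3 = -3 + t)
q = 0 (q = (-33 + 33)/(41 + 1) = 0/42 = 0*(1/42) = 0)
(O(-10, 7) + (13 - 36))*q = ((-3 - 10) + (13 - 36))*0 = (-13 - 23)*0 = -36*0 = 0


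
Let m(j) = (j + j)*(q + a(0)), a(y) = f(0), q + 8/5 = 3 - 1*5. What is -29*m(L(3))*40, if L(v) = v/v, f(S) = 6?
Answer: -5568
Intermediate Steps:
q = -18/5 (q = -8/5 + (3 - 1*5) = -8/5 + (3 - 5) = -8/5 - 2 = -18/5 ≈ -3.6000)
L(v) = 1
a(y) = 6
m(j) = 24*j/5 (m(j) = (j + j)*(-18/5 + 6) = (2*j)*(12/5) = 24*j/5)
-29*m(L(3))*40 = -696/5*40 = -5568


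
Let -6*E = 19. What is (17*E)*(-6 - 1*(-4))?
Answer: 323/3 ≈ 107.67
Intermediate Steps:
E = -19/6 (E = -⅙*19 = -19/6 ≈ -3.1667)
(17*E)*(-6 - 1*(-4)) = (17*(-19/6))*(-6 - 1*(-4)) = -323*(-6 + 4)/6 = -323/6*(-2) = 323/3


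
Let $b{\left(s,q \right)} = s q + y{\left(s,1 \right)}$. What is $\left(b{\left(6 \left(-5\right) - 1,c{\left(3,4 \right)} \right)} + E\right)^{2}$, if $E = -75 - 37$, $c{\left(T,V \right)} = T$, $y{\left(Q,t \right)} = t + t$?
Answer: $41209$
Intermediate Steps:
$y{\left(Q,t \right)} = 2 t$
$b{\left(s,q \right)} = 2 + q s$ ($b{\left(s,q \right)} = s q + 2 \cdot 1 = q s + 2 = 2 + q s$)
$E = -112$
$\left(b{\left(6 \left(-5\right) - 1,c{\left(3,4 \right)} \right)} + E\right)^{2} = \left(\left(2 + 3 \left(6 \left(-5\right) - 1\right)\right) - 112\right)^{2} = \left(\left(2 + 3 \left(-30 - 1\right)\right) - 112\right)^{2} = \left(\left(2 + 3 \left(-31\right)\right) - 112\right)^{2} = \left(\left(2 - 93\right) - 112\right)^{2} = \left(-91 - 112\right)^{2} = \left(-203\right)^{2} = 41209$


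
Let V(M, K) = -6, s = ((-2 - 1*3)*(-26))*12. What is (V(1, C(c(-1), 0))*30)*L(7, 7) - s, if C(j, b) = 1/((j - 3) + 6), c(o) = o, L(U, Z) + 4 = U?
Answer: -2100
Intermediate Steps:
L(U, Z) = -4 + U
s = 1560 (s = ((-2 - 3)*(-26))*12 = -5*(-26)*12 = 130*12 = 1560)
C(j, b) = 1/(3 + j) (C(j, b) = 1/((-3 + j) + 6) = 1/(3 + j))
(V(1, C(c(-1), 0))*30)*L(7, 7) - s = (-6*30)*(-4 + 7) - 1*1560 = -180*3 - 1560 = -540 - 1560 = -2100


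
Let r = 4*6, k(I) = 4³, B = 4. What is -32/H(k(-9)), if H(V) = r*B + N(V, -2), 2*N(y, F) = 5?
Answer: -64/197 ≈ -0.32487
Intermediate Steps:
N(y, F) = 5/2 (N(y, F) = (½)*5 = 5/2)
k(I) = 64
r = 24
H(V) = 197/2 (H(V) = 24*4 + 5/2 = 96 + 5/2 = 197/2)
-32/H(k(-9)) = -32/197/2 = -32*2/197 = -64/197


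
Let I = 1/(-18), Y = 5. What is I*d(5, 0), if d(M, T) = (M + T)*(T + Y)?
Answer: -25/18 ≈ -1.3889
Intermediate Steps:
d(M, T) = (5 + T)*(M + T) (d(M, T) = (M + T)*(T + 5) = (M + T)*(5 + T) = (5 + T)*(M + T))
I = -1/18 ≈ -0.055556
I*d(5, 0) = -(0**2 + 5*5 + 5*0 + 5*0)/18 = -(0 + 25 + 0 + 0)/18 = -1/18*25 = -25/18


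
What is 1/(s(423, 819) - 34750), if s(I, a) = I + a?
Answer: -1/33508 ≈ -2.9844e-5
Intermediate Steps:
1/(s(423, 819) - 34750) = 1/((423 + 819) - 34750) = 1/(1242 - 34750) = 1/(-33508) = -1/33508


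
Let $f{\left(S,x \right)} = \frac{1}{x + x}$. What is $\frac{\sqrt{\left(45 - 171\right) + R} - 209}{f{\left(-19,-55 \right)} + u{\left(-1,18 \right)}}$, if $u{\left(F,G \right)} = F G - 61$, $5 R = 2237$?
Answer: $\frac{22990}{8691} - \frac{22 \sqrt{8035}}{8691} \approx 2.4184$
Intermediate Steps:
$R = \frac{2237}{5}$ ($R = \frac{1}{5} \cdot 2237 = \frac{2237}{5} \approx 447.4$)
$f{\left(S,x \right)} = \frac{1}{2 x}$
$u{\left(F,G \right)} = -61 + F G$
$\frac{\sqrt{\left(45 - 171\right) + R} - 209}{f{\left(-19,-55 \right)} + u{\left(-1,18 \right)}} = \frac{\sqrt{\left(45 - 171\right) + \frac{2237}{5}} - 209}{\frac{1}{2 \left(-55\right)} - 79} = \frac{\sqrt{\left(45 - 171\right) + \frac{2237}{5}} - 209}{\frac{1}{2} \left(- \frac{1}{55}\right) - 79} = \frac{\sqrt{-126 + \frac{2237}{5}} - 209}{- \frac{1}{110} - 79} = \frac{\sqrt{\frac{1607}{5}} - 209}{- \frac{8691}{110}} = \left(\frac{\sqrt{8035}}{5} - 209\right) \left(- \frac{110}{8691}\right) = \left(-209 + \frac{\sqrt{8035}}{5}\right) \left(- \frac{110}{8691}\right) = \frac{22990}{8691} - \frac{22 \sqrt{8035}}{8691}$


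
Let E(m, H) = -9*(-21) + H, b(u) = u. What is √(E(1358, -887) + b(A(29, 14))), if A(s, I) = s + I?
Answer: I*√655 ≈ 25.593*I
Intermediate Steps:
A(s, I) = I + s
E(m, H) = 189 + H
√(E(1358, -887) + b(A(29, 14))) = √((189 - 887) + (14 + 29)) = √(-698 + 43) = √(-655) = I*√655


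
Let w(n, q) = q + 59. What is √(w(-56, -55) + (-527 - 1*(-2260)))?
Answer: 3*√193 ≈ 41.677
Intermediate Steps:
w(n, q) = 59 + q
√(w(-56, -55) + (-527 - 1*(-2260))) = √((59 - 55) + (-527 - 1*(-2260))) = √(4 + (-527 + 2260)) = √(4 + 1733) = √1737 = 3*√193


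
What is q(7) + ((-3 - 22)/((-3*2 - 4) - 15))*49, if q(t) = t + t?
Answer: 63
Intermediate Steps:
q(t) = 2*t
q(7) + ((-3 - 22)/((-3*2 - 4) - 15))*49 = 2*7 + ((-3 - 22)/((-3*2 - 4) - 15))*49 = 14 - 25/((-6 - 4) - 15)*49 = 14 - 25/(-10 - 15)*49 = 14 - 25/(-25)*49 = 14 - 25*(-1/25)*49 = 14 + 1*49 = 14 + 49 = 63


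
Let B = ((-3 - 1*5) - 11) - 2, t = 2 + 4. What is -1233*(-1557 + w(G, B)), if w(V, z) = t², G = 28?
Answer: 1875393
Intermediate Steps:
t = 6
B = -21 (B = ((-3 - 5) - 11) - 2 = (-8 - 11) - 2 = -19 - 2 = -21)
w(V, z) = 36 (w(V, z) = 6² = 36)
-1233*(-1557 + w(G, B)) = -1233*(-1557 + 36) = -1233*(-1521) = 1875393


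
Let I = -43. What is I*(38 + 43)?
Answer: -3483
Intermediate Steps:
I*(38 + 43) = -43*(38 + 43) = -43*81 = -3483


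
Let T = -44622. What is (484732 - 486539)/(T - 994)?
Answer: 1807/45616 ≈ 0.039613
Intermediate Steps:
(484732 - 486539)/(T - 994) = (484732 - 486539)/(-44622 - 994) = -1807/(-45616) = -1807*(-1/45616) = 1807/45616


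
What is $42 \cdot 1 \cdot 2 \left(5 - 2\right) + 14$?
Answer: $266$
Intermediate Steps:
$42 \cdot 1 \cdot 2 \left(5 - 2\right) + 14 = 42 \cdot 2 \cdot 3 + 14 = 42 \cdot 6 + 14 = 252 + 14 = 266$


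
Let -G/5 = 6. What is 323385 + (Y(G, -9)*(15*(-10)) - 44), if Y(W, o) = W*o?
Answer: 282841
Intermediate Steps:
G = -30 (G = -5*6 = -30)
323385 + (Y(G, -9)*(15*(-10)) - 44) = 323385 + ((-30*(-9))*(15*(-10)) - 44) = 323385 + (270*(-150) - 44) = 323385 + (-40500 - 44) = 323385 - 40544 = 282841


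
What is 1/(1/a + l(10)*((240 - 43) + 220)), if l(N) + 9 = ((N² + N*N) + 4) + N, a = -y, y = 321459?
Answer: 321459/27479922614 ≈ 1.1698e-5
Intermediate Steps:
a = -321459 (a = -1*321459 = -321459)
l(N) = -5 + N + 2*N² (l(N) = -9 + (((N² + N*N) + 4) + N) = -9 + (((N² + N²) + 4) + N) = -9 + ((2*N² + 4) + N) = -9 + ((4 + 2*N²) + N) = -9 + (4 + N + 2*N²) = -5 + N + 2*N²)
1/(1/a + l(10)*((240 - 43) + 220)) = 1/(1/(-321459) + (-5 + 10 + 2*10²)*((240 - 43) + 220)) = 1/(-1/321459 + (-5 + 10 + 2*100)*(197 + 220)) = 1/(-1/321459 + (-5 + 10 + 200)*417) = 1/(-1/321459 + 205*417) = 1/(-1/321459 + 85485) = 1/(27479922614/321459) = 321459/27479922614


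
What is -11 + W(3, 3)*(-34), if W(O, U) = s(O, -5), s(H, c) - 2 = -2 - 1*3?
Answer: 91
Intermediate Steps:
s(H, c) = -3 (s(H, c) = 2 + (-2 - 1*3) = 2 + (-2 - 3) = 2 - 5 = -3)
W(O, U) = -3
-11 + W(3, 3)*(-34) = -11 - 3*(-34) = -11 + 102 = 91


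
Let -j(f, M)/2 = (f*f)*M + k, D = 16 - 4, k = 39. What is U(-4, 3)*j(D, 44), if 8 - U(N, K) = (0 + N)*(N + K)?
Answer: -51000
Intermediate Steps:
U(N, K) = 8 - N*(K + N) (U(N, K) = 8 - (0 + N)*(N + K) = 8 - N*(K + N))
D = 12
j(f, M) = -78 - 2*M*f**2 (j(f, M) = -2*((f*f)*M + 39) = -2*(f**2*M + 39) = -2*(M*f**2 + 39) = -2*(39 + M*f**2) = -78 - 2*M*f**2)
U(-4, 3)*j(D, 44) = (8 - 1*(-4)**2 - 1*3*(-4))*(-78 - 2*44*12**2) = (8 - 1*16 + 12)*(-78 - 2*44*144) = (8 - 16 + 12)*(-78 - 12672) = 4*(-12750) = -51000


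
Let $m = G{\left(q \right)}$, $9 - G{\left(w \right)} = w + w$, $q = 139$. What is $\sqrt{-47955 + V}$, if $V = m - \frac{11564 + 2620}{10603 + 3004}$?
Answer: $\frac{2 i \sqrt{2232222063566}}{13607} \approx 219.6 i$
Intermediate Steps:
$G{\left(w \right)} = 9 - 2 w$ ($G{\left(w \right)} = 9 - \left(w + w\right) = 9 - 2 w$)
$m = -269$ ($m = 9 - 278 = -269$)
$V = - \frac{3674467}{13607}$ ($V = -269 - \frac{11564 + 2620}{10603 + 3004} = -269 - \frac{14184}{13607} = - \frac{3674467}{13607} \approx -270.04$)
$\sqrt{-47955 + V} = \sqrt{-47955 - \frac{3674467}{13607}} = \sqrt{- \frac{656198152}{13607}} = \frac{2 i \sqrt{2232222063566}}{13607}$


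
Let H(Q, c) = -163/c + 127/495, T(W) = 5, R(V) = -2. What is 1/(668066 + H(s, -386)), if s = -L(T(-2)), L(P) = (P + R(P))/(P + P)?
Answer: 191070/127647500327 ≈ 1.4969e-6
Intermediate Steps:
L(P) = (-2 + P)/(2*P) (L(P) = (P - 2)/(P + P) = (-2 + P)/((2*P)) = (-2 + P)*(1/(2*P)) = (-2 + P)/(2*P))
s = -3/10 (s = -(-2 + 5)/(2*5) = -3/(2*5) = -1*3/10 = -3/10 ≈ -0.30000)
H(Q, c) = 127/495 - 163/c (H(Q, c) = -163/c + 127*(1/495) = -163/c + 127/495 = 127/495 - 163/c)
1/(668066 + H(s, -386)) = 1/(668066 + (127/495 - 163/(-386))) = 1/(668066 + (127/495 - 163*(-1/386))) = 1/(668066 + (127/495 + 163/386)) = 1/(668066 + 129707/191070) = 1/(127647500327/191070) = 191070/127647500327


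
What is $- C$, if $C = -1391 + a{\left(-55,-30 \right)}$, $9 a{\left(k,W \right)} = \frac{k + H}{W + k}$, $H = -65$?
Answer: $\frac{70933}{51} \approx 1390.8$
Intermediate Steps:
$a{\left(k,W \right)} = \frac{-65 + k}{9 \left(W + k\right)}$ ($a{\left(k,W \right)} = \frac{\left(k - 65\right) \frac{1}{W + k}}{9} = \frac{\left(-65 + k\right) \frac{1}{W + k}}{9} = \frac{\frac{1}{W + k} \left(-65 + k\right)}{9} = \frac{-65 + k}{9 \left(W + k\right)}$)
$C = - \frac{70933}{51}$ ($C = -1391 + \frac{-65 - 55}{9 \left(-30 - 55\right)} = -1391 + \frac{1}{9} \frac{1}{-85} \left(-120\right) = -1391 + \frac{1}{9} \left(- \frac{1}{85}\right) \left(-120\right) = -1391 + \frac{8}{51} = - \frac{70933}{51} \approx -1390.8$)
$- C = \left(-1\right) \left(- \frac{70933}{51}\right) = \frac{70933}{51}$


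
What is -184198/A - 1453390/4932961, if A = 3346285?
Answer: -5772098706428/16507093399885 ≈ -0.34967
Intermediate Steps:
-184198/A - 1453390/4932961 = -184198/3346285 - 1453390/4932961 = -5772098706428/16507093399885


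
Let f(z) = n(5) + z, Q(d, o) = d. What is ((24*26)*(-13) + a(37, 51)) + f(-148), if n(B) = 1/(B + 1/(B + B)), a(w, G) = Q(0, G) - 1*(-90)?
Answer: -416660/51 ≈ -8169.8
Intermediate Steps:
a(w, G) = 90 (a(w, G) = 0 - 1*(-90) = 0 + 90 = 90)
n(B) = 1/(B + 1/(2*B))
f(z) = 10/51 + z (f(z) = 2*5/(1 + 2*5²) + z = 2*5/(1 + 2*25) + z = 2*5/(1 + 50) + z = 2*5/51 + z = 2*5*(1/51) + z = 10/51 + z)
((24*26)*(-13) + a(37, 51)) + f(-148) = ((24*26)*(-13) + 90) + (10/51 - 148) = (624*(-13) + 90) - 7538/51 = (-8112 + 90) - 7538/51 = -8022 - 7538/51 = -416660/51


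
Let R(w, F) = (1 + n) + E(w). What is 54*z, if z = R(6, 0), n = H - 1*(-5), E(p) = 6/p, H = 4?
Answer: 594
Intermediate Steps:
n = 9 (n = 4 - 1*(-5) = 4 + 5 = 9)
R(w, F) = 10 + 6/w (R(w, F) = (1 + 9) + 6/w = 10 + 6/w)
z = 11 (z = 10 + 6/6 = 10 + 6*(⅙) = 10 + 1 = 11)
54*z = 54*11 = 594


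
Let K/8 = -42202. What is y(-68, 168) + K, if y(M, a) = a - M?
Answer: -337380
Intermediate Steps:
K = -337616 (K = 8*(-42202) = -337616)
y(-68, 168) + K = (168 - 1*(-68)) - 337616 = (168 + 68) - 337616 = 236 - 337616 = -337380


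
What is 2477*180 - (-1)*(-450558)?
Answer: -4698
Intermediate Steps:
2477*180 - (-1)*(-450558) = 445860 - 1*450558 = 445860 - 450558 = -4698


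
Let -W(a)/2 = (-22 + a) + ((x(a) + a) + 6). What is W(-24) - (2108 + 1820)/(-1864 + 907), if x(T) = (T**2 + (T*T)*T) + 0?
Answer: 25483096/957 ≈ 26628.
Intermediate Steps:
x(T) = T**2 + T**3 (x(T) = (T**2 + T**2*T) + 0 = (T**2 + T**3) + 0 = T**2 + T**3)
W(a) = 32 - 4*a - 2*a**2*(1 + a) (W(a) = -2*((-22 + a) + ((a**2*(1 + a) + a) + 6)) = -2*((-22 + a) + ((a + a**2*(1 + a)) + 6)) = -2*((-22 + a) + (6 + a + a**2*(1 + a))) = -2*(-16 + 2*a + a**2*(1 + a)) = 32 - 4*a - 2*a**2*(1 + a))
W(-24) - (2108 + 1820)/(-1864 + 907) = (32 - 4*(-24) - 2*(-24)**2 - 2*(-24)**3) - (2108 + 1820)/(-1864 + 907) = (32 + 96 - 2*576 - 2*(-13824)) - 3928/(-957) = (32 + 96 - 1152 + 27648) - 3928*(-1)/957 = 26624 - 1*(-3928/957) = 26624 + 3928/957 = 25483096/957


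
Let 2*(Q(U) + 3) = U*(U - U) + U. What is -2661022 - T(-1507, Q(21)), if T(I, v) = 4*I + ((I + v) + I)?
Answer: -5303975/2 ≈ -2.6520e+6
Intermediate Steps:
Q(U) = -3 + U/2 (Q(U) = -3 + (U*(U - U) + U)/2 = -3 + (U*0 + U)/2 = -3 + (0 + U)/2 = -3 + U/2)
T(I, v) = v + 6*I (T(I, v) = 4*I + (v + 2*I) = v + 6*I)
-2661022 - T(-1507, Q(21)) = -2661022 - ((-3 + (½)*21) + 6*(-1507)) = -2661022 - ((-3 + 21/2) - 9042) = -2661022 - (15/2 - 9042) = -2661022 - 1*(-18069/2) = -2661022 + 18069/2 = -5303975/2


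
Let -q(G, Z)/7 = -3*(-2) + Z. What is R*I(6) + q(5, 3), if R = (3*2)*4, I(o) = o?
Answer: 81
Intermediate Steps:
R = 24 (R = 6*4 = 24)
q(G, Z) = -42 - 7*Z (q(G, Z) = -7*(-3*(-2) + Z) = -7*(6 + Z) = -42 - 7*Z)
R*I(6) + q(5, 3) = 24*6 + (-42 - 7*3) = 144 + (-42 - 21) = 144 - 63 = 81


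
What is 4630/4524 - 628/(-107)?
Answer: 1668241/242034 ≈ 6.8926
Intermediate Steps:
4630/4524 - 628/(-107) = 4630*(1/4524) - 628*(-1/107) = 2315/2262 + 628/107 = 1668241/242034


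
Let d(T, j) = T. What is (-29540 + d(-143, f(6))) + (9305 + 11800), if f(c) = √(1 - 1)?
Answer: -8578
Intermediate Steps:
f(c) = 0 (f(c) = √0 = 0)
(-29540 + d(-143, f(6))) + (9305 + 11800) = (-29540 - 143) + (9305 + 11800) = -29683 + 21105 = -8578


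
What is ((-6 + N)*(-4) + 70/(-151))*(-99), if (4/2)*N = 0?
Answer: -351846/151 ≈ -2330.1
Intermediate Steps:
N = 0 (N = (½)*0 = 0)
((-6 + N)*(-4) + 70/(-151))*(-99) = ((-6 + 0)*(-4) + 70/(-151))*(-99) = (-6*(-4) + 70*(-1/151))*(-99) = (24 - 70/151)*(-99) = (3554/151)*(-99) = -351846/151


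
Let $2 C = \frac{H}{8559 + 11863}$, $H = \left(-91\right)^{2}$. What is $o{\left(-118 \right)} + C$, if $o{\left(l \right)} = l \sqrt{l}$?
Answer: $\frac{8281}{40844} - 118 i \sqrt{118} \approx 0.20275 - 1281.8 i$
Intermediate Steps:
$H = 8281$
$o{\left(l \right)} = l^{\frac{3}{2}}$
$C = \frac{8281}{40844}$ ($C = \frac{8281 \frac{1}{8559 + 11863}}{2} = \frac{8281 \cdot \frac{1}{20422}}{2} = \frac{1}{2} \cdot \frac{8281}{20422} = \frac{8281}{40844} \approx 0.20275$)
$o{\left(-118 \right)} + C = \left(-118\right)^{\frac{3}{2}} + \frac{8281}{40844} = - 118 i \sqrt{118} + \frac{8281}{40844} = \frac{8281}{40844} - 118 i \sqrt{118}$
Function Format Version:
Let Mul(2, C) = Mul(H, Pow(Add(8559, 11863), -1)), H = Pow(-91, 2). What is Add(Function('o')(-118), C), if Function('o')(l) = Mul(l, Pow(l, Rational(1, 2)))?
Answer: Add(Rational(8281, 40844), Mul(-118, I, Pow(118, Rational(1, 2)))) ≈ Add(0.20275, Mul(-1281.8, I))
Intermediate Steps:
H = 8281
Function('o')(l) = Pow(l, Rational(3, 2))
C = Rational(8281, 40844) (C = Mul(Rational(1, 2), Mul(8281, Pow(Add(8559, 11863), -1))) = Mul(Rational(1, 2), Mul(8281, Pow(20422, -1))) = Mul(Rational(1, 2), Mul(8281, Rational(1, 20422))) = Mul(Rational(1, 2), Rational(8281, 20422)) = Rational(8281, 40844) ≈ 0.20275)
Add(Function('o')(-118), C) = Add(Pow(-118, Rational(3, 2)), Rational(8281, 40844)) = Add(Mul(-118, I, Pow(118, Rational(1, 2))), Rational(8281, 40844)) = Add(Rational(8281, 40844), Mul(-118, I, Pow(118, Rational(1, 2))))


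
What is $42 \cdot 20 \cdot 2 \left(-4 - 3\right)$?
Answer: $-11760$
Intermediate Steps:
$42 \cdot 20 \cdot 2 \left(-4 - 3\right) = 840 \cdot 2 \left(-7\right) = 840 \left(-14\right) = -11760$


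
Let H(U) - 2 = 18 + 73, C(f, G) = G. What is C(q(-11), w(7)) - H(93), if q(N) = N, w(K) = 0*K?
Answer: -93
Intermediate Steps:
w(K) = 0
H(U) = 93 (H(U) = 2 + (18 + 73) = 2 + 91 = 93)
C(q(-11), w(7)) - H(93) = 0 - 1*93 = 0 - 93 = -93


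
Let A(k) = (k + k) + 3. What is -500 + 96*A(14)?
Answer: 2476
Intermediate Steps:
A(k) = 3 + 2*k (A(k) = 2*k + 3 = 3 + 2*k)
-500 + 96*A(14) = -500 + 96*(3 + 2*14) = -500 + 96*(3 + 28) = -500 + 96*31 = -500 + 2976 = 2476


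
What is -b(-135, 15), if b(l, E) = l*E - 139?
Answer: 2164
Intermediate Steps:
b(l, E) = -139 + E*l (b(l, E) = E*l - 139 = -139 + E*l)
-b(-135, 15) = -(-139 + 15*(-135)) = -(-139 - 2025) = -1*(-2164) = 2164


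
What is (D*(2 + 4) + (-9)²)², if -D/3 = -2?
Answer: 13689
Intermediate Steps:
D = 6 (D = -3*(-2) = 6)
(D*(2 + 4) + (-9)²)² = (6*(2 + 4) + (-9)²)² = (6*6 + 81)² = (36 + 81)² = 117² = 13689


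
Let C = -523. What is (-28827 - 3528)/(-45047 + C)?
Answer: 2157/3038 ≈ 0.71001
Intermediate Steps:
(-28827 - 3528)/(-45047 + C) = (-28827 - 3528)/(-45047 - 523) = -32355/(-45570) = -32355*(-1/45570) = 2157/3038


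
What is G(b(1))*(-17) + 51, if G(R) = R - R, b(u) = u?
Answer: 51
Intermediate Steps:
G(R) = 0
G(b(1))*(-17) + 51 = 0*(-17) + 51 = 0 + 51 = 51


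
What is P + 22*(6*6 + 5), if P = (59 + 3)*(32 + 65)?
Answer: 6916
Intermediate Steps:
P = 6014 (P = 62*97 = 6014)
P + 22*(6*6 + 5) = 6014 + 22*(6*6 + 5) = 6014 + 22*(36 + 5) = 6014 + 22*41 = 6014 + 902 = 6916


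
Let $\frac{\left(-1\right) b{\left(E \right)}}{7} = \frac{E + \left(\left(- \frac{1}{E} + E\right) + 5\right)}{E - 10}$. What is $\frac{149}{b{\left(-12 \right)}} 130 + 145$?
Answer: $- \frac{4883275}{1589} \approx -3073.2$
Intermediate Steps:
$b{\left(E \right)} = - \frac{7 \left(5 - \frac{1}{E} + 2 E\right)}{-10 + E}$ ($b{\left(E \right)} = - 7 \frac{E + \left(\left(- \frac{1}{E} + E\right) + 5\right)}{E - 10} = - 7 \frac{E + \left(\left(E - \frac{1}{E}\right) + 5\right)}{-10 + E} = - 7 \frac{E + \left(5 + E - \frac{1}{E}\right)}{-10 + E} = - 7 \frac{5 - \frac{1}{E} + 2 E}{-10 + E} = - \frac{7 \left(5 - \frac{1}{E} + 2 E\right)}{-10 + E}$)
$\frac{149}{b{\left(-12 \right)}} 130 + 145 = \frac{149}{7 \frac{1}{-12} \frac{1}{-10 - 12} \left(1 - -60 - 2 \left(-12\right)^{2}\right)} 130 + 145 = \frac{149}{7 \left(- \frac{1}{12}\right) \frac{1}{-22} \left(1 + 60 - 288\right)} 130 + 145 = \frac{149}{7 \left(- \frac{1}{12}\right) \left(- \frac{1}{22}\right) \left(1 + 60 - 288\right)} 130 + 145 = \frac{149}{7 \left(- \frac{1}{12}\right) \left(- \frac{1}{22}\right) \left(-227\right)} 130 + 145 = \frac{149}{- \frac{1589}{264}} \cdot 130 + 145 = 149 \left(- \frac{264}{1589}\right) 130 + 145 = \left(- \frac{39336}{1589}\right) 130 + 145 = - \frac{5113680}{1589} + 145 = - \frac{4883275}{1589}$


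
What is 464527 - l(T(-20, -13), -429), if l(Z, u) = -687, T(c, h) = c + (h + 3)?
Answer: 465214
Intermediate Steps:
T(c, h) = 3 + c + h (T(c, h) = c + (3 + h) = 3 + c + h)
464527 - l(T(-20, -13), -429) = 464527 - 1*(-687) = 464527 + 687 = 465214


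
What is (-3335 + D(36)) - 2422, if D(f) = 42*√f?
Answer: -5505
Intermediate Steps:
(-3335 + D(36)) - 2422 = (-3335 + 42*√36) - 2422 = (-3335 + 42*6) - 2422 = (-3335 + 252) - 2422 = -3083 - 2422 = -5505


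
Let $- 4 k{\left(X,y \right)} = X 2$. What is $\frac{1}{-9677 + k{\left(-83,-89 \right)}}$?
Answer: $- \frac{2}{19271} \approx -0.00010378$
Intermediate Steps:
$k{\left(X,y \right)} = - \frac{X}{2}$ ($k{\left(X,y \right)} = - \frac{X 2}{4} = - \frac{2 X}{4} = - \frac{X}{2}$)
$\frac{1}{-9677 + k{\left(-83,-89 \right)}} = \frac{1}{-9677 - - \frac{83}{2}} = \frac{1}{-9677 + \frac{83}{2}} = \frac{1}{- \frac{19271}{2}} = - \frac{2}{19271}$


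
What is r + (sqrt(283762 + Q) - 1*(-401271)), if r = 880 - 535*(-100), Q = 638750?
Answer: 455651 + 4*sqrt(57657) ≈ 4.5661e+5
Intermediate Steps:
r = 54380 (r = 880 + 53500 = 54380)
r + (sqrt(283762 + Q) - 1*(-401271)) = 54380 + (sqrt(283762 + 638750) - 1*(-401271)) = 54380 + (sqrt(922512) + 401271) = 54380 + (4*sqrt(57657) + 401271) = 54380 + (401271 + 4*sqrt(57657)) = 455651 + 4*sqrt(57657)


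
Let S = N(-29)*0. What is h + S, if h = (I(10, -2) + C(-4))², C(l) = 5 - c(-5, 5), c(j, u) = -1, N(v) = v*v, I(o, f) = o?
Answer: 256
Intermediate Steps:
N(v) = v²
C(l) = 6 (C(l) = 5 - 1*(-1) = 5 + 1 = 6)
h = 256 (h = (10 + 6)² = 16² = 256)
S = 0 (S = (-29)²*0 = 841*0 = 0)
h + S = 256 + 0 = 256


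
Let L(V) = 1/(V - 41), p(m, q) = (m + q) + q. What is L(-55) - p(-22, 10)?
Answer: 191/96 ≈ 1.9896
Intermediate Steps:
p(m, q) = m + 2*q
L(V) = 1/(-41 + V)
L(-55) - p(-22, 10) = 1/(-41 - 55) - (-22 + 2*10) = 1/(-96) - (-22 + 20) = -1/96 - 1*(-2) = -1/96 + 2 = 191/96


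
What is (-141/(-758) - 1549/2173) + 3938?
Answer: 6485545943/1647134 ≈ 3937.5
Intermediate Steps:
(-141/(-758) - 1549/2173) + 3938 = (-141*(-1/758) - 1549*1/2173) + 3938 = (141/758 - 1549/2173) + 3938 = -867749/1647134 + 3938 = 6485545943/1647134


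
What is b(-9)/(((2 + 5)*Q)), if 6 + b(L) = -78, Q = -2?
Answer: 6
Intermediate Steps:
b(L) = -84 (b(L) = -6 - 78 = -84)
b(-9)/(((2 + 5)*Q)) = -84*(-1/(2*(2 + 5))) = -84/(7*(-2)) = -84/(-14) = -84*(-1/14) = 6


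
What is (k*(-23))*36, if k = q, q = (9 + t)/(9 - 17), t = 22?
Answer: 6417/2 ≈ 3208.5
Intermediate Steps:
q = -31/8 (q = (9 + 22)/(9 - 17) = 31/(-8) = 31*(-⅛) = -31/8 ≈ -3.8750)
k = -31/8 ≈ -3.8750
(k*(-23))*36 = -31/8*(-23)*36 = (713/8)*36 = 6417/2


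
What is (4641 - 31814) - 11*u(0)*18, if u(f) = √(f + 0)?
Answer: -27173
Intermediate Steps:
u(f) = √f
(4641 - 31814) - 11*u(0)*18 = (4641 - 31814) - 11*√0*18 = -27173 - 11*0*18 = -27173 + 0*18 = -27173 + 0 = -27173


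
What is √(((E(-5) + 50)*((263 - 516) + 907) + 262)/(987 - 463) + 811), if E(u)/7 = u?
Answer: √14247429/131 ≈ 28.814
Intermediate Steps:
E(u) = 7*u
√(((E(-5) + 50)*((263 - 516) + 907) + 262)/(987 - 463) + 811) = √(((7*(-5) + 50)*((263 - 516) + 907) + 262)/(987 - 463) + 811) = √(((-35 + 50)*(-253 + 907) + 262)/524 + 811) = √((15*654 + 262)*(1/524) + 811) = √((9810 + 262)*(1/524) + 811) = √(10072*(1/524) + 811) = √(2518/131 + 811) = √(108759/131) = √14247429/131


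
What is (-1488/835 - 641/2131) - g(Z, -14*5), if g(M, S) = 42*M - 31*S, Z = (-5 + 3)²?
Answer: -4163908293/1779385 ≈ -2340.1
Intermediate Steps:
Z = 4 (Z = (-2)² = 4)
g(M, S) = -31*S + 42*M
(-1488/835 - 641/2131) - g(Z, -14*5) = (-1488/835 - 641/2131) - (-(-434)*5 + 42*4) = (-1488*1/835 - 641*1/2131) - (-31*(-70) + 168) = (-1488/835 - 641/2131) - (2170 + 168) = -3706163/1779385 - 1*2338 = -3706163/1779385 - 2338 = -4163908293/1779385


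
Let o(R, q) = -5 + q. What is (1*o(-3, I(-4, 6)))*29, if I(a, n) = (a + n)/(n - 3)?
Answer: -377/3 ≈ -125.67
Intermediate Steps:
I(a, n) = (a + n)/(-3 + n)
(1*o(-3, I(-4, 6)))*29 = (1*(-5 + (-4 + 6)/(-3 + 6)))*29 = (1*(-5 + 2/3))*29 = (1*(-13/3))*29 = -13/3*29 = -377/3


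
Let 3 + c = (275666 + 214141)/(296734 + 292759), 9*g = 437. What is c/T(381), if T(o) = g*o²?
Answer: -1278672/4154966544889 ≈ -3.0775e-7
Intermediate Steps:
g = 437/9 (g = (⅑)*437 = 437/9 ≈ 48.556)
T(o) = 437*o²/9
c = -1278672/589493 (c = -3 + (275666 + 214141)/(296734 + 292759) = -3 + 489807/589493 = -1278672/589493 ≈ -2.1691)
c/T(381) = -1278672/(589493*((437/9)*381²)) = -1278672/(589493*((437/9)*145161)) = -1278672/589493/7048373 = -1278672/589493*1/7048373 = -1278672/4154966544889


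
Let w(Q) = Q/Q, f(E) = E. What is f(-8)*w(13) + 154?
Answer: 146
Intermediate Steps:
w(Q) = 1
f(-8)*w(13) + 154 = -8*1 + 154 = -8 + 154 = 146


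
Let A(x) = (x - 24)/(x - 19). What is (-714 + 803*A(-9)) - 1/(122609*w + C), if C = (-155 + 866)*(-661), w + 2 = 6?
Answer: 133165727/573020 ≈ 232.39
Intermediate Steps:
w = 4 (w = -2 + 6 = 4)
A(x) = (-24 + x)/(-19 + x)
C = -469971 (C = 711*(-661) = -469971)
(-714 + 803*A(-9)) - 1/(122609*w + C) = (-714 + 803*((-24 - 9)/(-19 - 9))) - 1/(122609*4 - 469971) = (-714 + 803*(-33/(-28))) - 1/(490436 - 469971) = (-714 + 803*(-1/28*(-33))) - 1/20465 = (-714 + 803*(33/28)) - 1*1/20465 = (-714 + 26499/28) - 1/20465 = 6507/28 - 1/20465 = 133165727/573020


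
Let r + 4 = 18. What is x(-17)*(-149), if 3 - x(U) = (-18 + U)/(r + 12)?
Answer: -16837/26 ≈ -647.58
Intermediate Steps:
r = 14 (r = -4 + 18 = 14)
x(U) = 48/13 - U/26 (x(U) = 3 - (-18 + U)/(14 + 12) = 3 - (-18 + U)/26 = 3 - (-9/13 + U/26) = 3 + (9/13 - U/26) = 48/13 - U/26)
x(-17)*(-149) = (48/13 - 1/26*(-17))*(-149) = (48/13 + 17/26)*(-149) = (113/26)*(-149) = -16837/26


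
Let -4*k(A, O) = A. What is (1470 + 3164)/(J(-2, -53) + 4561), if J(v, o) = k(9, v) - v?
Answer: 18536/18243 ≈ 1.0161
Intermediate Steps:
k(A, O) = -A/4
J(v, o) = -9/4 - v (J(v, o) = -1/4*9 - v = -9/4 - v)
(1470 + 3164)/(J(-2, -53) + 4561) = (1470 + 3164)/((-9/4 - 1*(-2)) + 4561) = 4634/((-9/4 + 2) + 4561) = 4634/(-1/4 + 4561) = 4634/(18243/4) = 4634*(4/18243) = 18536/18243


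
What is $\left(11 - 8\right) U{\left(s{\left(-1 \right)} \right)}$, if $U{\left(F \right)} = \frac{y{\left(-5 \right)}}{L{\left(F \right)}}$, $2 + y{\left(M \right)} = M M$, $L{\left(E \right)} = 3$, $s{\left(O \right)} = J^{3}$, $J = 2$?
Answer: $23$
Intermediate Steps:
$s{\left(O \right)} = 8$ ($s{\left(O \right)} = 2^{3} = 8$)
$y{\left(M \right)} = -2 + M^{2}$ ($y{\left(M \right)} = -2 + M M = -2 + M^{2}$)
$U{\left(F \right)} = \frac{23}{3}$ ($U{\left(F \right)} = \frac{-2 + \left(-5\right)^{2}}{3} = \left(-2 + 25\right) \frac{1}{3} = 23 \cdot \frac{1}{3} = \frac{23}{3}$)
$\left(11 - 8\right) U{\left(s{\left(-1 \right)} \right)} = \left(11 - 8\right) \frac{23}{3} = 3 \cdot \frac{23}{3} = 23$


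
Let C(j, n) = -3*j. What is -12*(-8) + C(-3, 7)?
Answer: 105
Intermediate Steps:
-12*(-8) + C(-3, 7) = -12*(-8) - 3*(-3) = 96 + 9 = 105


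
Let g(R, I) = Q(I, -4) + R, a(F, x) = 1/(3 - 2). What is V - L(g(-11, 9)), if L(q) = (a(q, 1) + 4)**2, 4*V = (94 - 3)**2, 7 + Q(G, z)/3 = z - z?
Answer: 8181/4 ≈ 2045.3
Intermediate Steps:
Q(G, z) = -21 (Q(G, z) = -21 + 3*(z - z) = -21 + 3*0 = -21 + 0 = -21)
V = 8281/4 (V = (94 - 3)**2/4 = (1/4)*91**2 = (1/4)*8281 = 8281/4 ≈ 2070.3)
a(F, x) = 1 (a(F, x) = 1/1 = 1)
g(R, I) = -21 + R
L(q) = 25 (L(q) = (1 + 4)**2 = 5**2 = 25)
V - L(g(-11, 9)) = 8281/4 - 1*25 = 8281/4 - 25 = 8181/4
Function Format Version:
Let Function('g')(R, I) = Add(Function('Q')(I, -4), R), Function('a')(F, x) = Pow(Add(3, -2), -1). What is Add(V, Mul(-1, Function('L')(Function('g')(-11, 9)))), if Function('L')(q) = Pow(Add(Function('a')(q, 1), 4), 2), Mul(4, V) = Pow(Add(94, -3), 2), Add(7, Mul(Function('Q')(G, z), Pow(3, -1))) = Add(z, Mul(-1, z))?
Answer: Rational(8181, 4) ≈ 2045.3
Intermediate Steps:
Function('Q')(G, z) = -21 (Function('Q')(G, z) = Add(-21, Mul(3, Add(z, Mul(-1, z)))) = Add(-21, Mul(3, 0)) = Add(-21, 0) = -21)
V = Rational(8281, 4) (V = Mul(Rational(1, 4), Pow(Add(94, -3), 2)) = Mul(Rational(1, 4), Pow(91, 2)) = Mul(Rational(1, 4), 8281) = Rational(8281, 4) ≈ 2070.3)
Function('a')(F, x) = 1 (Function('a')(F, x) = Pow(1, -1) = 1)
Function('g')(R, I) = Add(-21, R)
Function('L')(q) = 25 (Function('L')(q) = Pow(Add(1, 4), 2) = Pow(5, 2) = 25)
Add(V, Mul(-1, Function('L')(Function('g')(-11, 9)))) = Add(Rational(8281, 4), Mul(-1, 25)) = Add(Rational(8281, 4), -25) = Rational(8181, 4)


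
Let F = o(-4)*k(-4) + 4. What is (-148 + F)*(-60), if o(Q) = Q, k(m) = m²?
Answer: 12480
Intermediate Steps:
F = -60 (F = -4*(-4)² + 4 = -4*16 + 4 = -64 + 4 = -60)
(-148 + F)*(-60) = (-148 - 60)*(-60) = -208*(-60) = 12480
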